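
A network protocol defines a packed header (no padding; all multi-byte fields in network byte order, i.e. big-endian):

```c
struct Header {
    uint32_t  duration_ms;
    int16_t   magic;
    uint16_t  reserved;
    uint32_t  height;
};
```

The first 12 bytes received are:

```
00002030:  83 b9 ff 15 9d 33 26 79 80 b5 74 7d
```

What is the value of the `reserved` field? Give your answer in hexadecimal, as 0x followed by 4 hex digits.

`reserved` follows `duration_ms` (4 B), `magic` (2 B), so it starts at offset 4 + 2 = 6 and occupies 2 bytes.
Bytes at offsets 6..7: 26 79.
Big-endian stores the most-significant byte at the lowest address.
The bytes are already most-significant first: 0x2679.

0x2679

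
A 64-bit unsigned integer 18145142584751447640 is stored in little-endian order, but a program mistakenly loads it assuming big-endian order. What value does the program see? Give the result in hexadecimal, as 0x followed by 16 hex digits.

0x585EEC320B7FD0FB

18145142584751447640 in 64-bit hexadecimal is 0xFBD07F0B32EC5E58.
Stored little-endian, the bytes at ascending addresses are 58 5E EC 32 0B 7F D0 FB.
Read back as big-endian, the last byte is least significant, giving 0x585EEC320B7FD0FB.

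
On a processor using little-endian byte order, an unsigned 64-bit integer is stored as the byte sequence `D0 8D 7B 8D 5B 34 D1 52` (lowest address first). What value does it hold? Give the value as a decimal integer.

5967608549062970832

Little-endian: lowest address holds the least-significant byte.
Reassemble most-significant byte first: 52 D1 34 5B 8D 7B 8D D0 → 0x52D1345B8D7B8DD0.
0x52D1345B8D7B8DD0 = 5967608549062970832.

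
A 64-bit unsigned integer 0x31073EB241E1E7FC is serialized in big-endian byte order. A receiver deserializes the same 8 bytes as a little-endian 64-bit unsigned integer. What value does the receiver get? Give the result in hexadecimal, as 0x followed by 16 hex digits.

Stored big-endian, the bytes at ascending addresses are 31 07 3E B2 41 E1 E7 FC.
Read back as little-endian, the first byte is least significant, giving 0xFCE7E141B23E0731.

0xFCE7E141B23E0731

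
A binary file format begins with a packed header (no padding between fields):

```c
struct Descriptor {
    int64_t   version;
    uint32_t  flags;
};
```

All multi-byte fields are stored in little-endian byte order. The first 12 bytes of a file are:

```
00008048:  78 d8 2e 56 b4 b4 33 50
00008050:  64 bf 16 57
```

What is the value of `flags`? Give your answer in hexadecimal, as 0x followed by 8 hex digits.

`flags` follows `version` (8 bytes), so it starts at byte offset 8 and occupies 4 bytes.
Bytes at offsets 8..11: 64 BF 16 57.
Little-endian stores the least-significant byte at the lowest address.
Reassemble most-significant byte first: 57 16 BF 64 → 0x5716BF64.

0x5716BF64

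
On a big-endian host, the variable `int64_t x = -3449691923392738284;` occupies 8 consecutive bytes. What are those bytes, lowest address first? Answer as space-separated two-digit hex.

D0 20 3B 79 11 A4 4C 14

Two's complement of -3449691923392738284 in 64 bits: 3449691923392738284 = 0x2FDFC486EE5BB3EC; invert → 0xD0203B7911A44C13; add 1 → 0xD0203B7911A44C14.
Split into bytes (most-significant first): D0 20 3B 79 11 A4 4C 14.
In big-endian order the high byte comes first in memory.
So the memory order matches the most-significant-first order: D0 20 3B 79 11 A4 4C 14.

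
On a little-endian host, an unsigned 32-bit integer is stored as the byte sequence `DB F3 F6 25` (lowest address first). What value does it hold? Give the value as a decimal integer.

636941275

In little-endian order the low byte comes first in memory.
Reassemble most-significant byte first: 25 F6 F3 DB → 0x25F6F3DB.
0x25F6F3DB = 636941275.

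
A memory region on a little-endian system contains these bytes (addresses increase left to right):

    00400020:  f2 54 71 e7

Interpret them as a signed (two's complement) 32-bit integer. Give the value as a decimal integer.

-412003086

Little-endian: lowest address holds the least-significant byte.
Reassemble most-significant byte first: E7 71 54 F2 → 0xE77154F2.
Top bit is set, so as a signed 32-bit value this is 0xE77154F2 − 2^32 = -412003086.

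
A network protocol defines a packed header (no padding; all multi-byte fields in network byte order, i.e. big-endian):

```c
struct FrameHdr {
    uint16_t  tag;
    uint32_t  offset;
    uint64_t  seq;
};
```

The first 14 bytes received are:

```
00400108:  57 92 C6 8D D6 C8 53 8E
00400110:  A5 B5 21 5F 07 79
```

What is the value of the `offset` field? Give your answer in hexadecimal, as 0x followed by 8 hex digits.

`offset` follows `tag` (2 bytes), so it starts at byte offset 2 and occupies 4 bytes.
Bytes at offsets 2..5: C6 8D D6 C8.
In big-endian order the high byte comes first in memory.
The bytes are already most-significant first: 0xC68DD6C8.

0xC68DD6C8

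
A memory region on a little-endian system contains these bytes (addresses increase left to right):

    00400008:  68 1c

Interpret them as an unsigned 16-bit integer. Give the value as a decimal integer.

7272

Little-endian: lowest address holds the least-significant byte.
Reassemble most-significant byte first: 1C 68 → 0x1C68.
0x1C68 = 7272.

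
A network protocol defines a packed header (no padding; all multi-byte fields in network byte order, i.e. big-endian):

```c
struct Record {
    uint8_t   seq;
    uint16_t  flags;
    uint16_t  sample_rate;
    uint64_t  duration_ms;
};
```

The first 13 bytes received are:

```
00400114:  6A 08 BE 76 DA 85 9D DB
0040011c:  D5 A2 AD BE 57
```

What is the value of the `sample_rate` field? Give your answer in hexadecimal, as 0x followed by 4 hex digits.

`sample_rate` follows `seq` (1 B), `flags` (2 B), so it starts at offset 1 + 2 = 3 and occupies 2 bytes.
Bytes at offsets 3..4: 76 DA.
In big-endian order the high byte comes first in memory.
The bytes are already most-significant first: 0x76DA.

0x76DA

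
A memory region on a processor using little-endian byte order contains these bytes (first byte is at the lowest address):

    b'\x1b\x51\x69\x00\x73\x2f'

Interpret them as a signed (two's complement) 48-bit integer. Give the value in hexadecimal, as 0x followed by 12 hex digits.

In little-endian order the low byte comes first in memory.
Reassemble most-significant byte first: 2F 73 00 69 51 1B → 0x2F730069511B.

0x2F730069511B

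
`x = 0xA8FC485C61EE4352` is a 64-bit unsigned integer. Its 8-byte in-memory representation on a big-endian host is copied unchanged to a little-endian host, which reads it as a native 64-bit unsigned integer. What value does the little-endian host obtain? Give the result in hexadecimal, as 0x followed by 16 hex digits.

Stored big-endian, the bytes at ascending addresses are A8 FC 48 5C 61 EE 43 52.
Read back as little-endian, the first byte is least significant, giving 0x5243EE615C48FCA8.

0x5243EE615C48FCA8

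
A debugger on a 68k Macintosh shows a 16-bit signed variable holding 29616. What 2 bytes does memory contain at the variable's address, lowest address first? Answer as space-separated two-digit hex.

73 B0

29616 in hexadecimal, padded to 16 bits, is 0x73B0.
Split into bytes (most-significant first): 73 B0.
Big-endian stores the most-significant byte at the lowest address.
So the memory order matches the most-significant-first order: 73 B0.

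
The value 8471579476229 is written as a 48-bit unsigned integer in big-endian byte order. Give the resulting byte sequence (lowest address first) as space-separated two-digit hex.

8471579476229 in hexadecimal, padded to 48 bits, is 0x07B4717C4105.
Split into bytes (most-significant first): 07 B4 71 7C 41 05.
Big-endian: lowest address holds the most-significant byte.
So the memory order matches the most-significant-first order: 07 B4 71 7C 41 05.

07 B4 71 7C 41 05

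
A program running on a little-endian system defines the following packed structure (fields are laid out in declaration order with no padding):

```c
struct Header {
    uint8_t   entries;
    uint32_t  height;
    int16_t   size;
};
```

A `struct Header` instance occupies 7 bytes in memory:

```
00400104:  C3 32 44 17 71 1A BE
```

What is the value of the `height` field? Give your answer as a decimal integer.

1897350194

`height` follows `entries` (1 byte), so it starts at byte offset 1 and occupies 4 bytes.
Bytes at offsets 1..4: 32 44 17 71.
Little-endian stores the least-significant byte at the lowest address.
Reassemble most-significant byte first: 71 17 44 32 → 0x71174432.
0x71174432 = 1897350194.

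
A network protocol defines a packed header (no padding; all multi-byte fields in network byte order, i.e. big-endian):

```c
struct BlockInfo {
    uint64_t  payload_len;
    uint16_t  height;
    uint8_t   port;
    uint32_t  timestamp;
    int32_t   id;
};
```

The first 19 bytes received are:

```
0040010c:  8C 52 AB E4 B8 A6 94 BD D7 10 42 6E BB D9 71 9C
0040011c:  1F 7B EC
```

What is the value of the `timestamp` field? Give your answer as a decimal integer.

1857804657

`timestamp` follows `payload_len` (8 B), `height` (2 B), `port` (1 B), so it starts at offset 8 + 2 + 1 = 11 and occupies 4 bytes.
Bytes at offsets 11..14: 6E BB D9 71.
In big-endian order the high byte comes first in memory.
The bytes are already most-significant first: 0x6EBBD971.
0x6EBBD971 = 1857804657.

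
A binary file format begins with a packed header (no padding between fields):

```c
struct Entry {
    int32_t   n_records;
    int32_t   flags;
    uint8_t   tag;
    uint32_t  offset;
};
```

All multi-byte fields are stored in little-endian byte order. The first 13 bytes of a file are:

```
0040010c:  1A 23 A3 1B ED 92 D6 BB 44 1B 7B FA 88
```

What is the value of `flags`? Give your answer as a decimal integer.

`flags` follows `n_records` (4 bytes), so it starts at byte offset 4 and occupies 4 bytes.
Bytes at offsets 4..7: ED 92 D6 BB.
Little-endian: lowest address holds the least-significant byte.
Reassemble most-significant byte first: BB D6 92 ED → 0xBBD692ED.
Top bit is set, so as a signed 32-bit value this is 0xBBD692ED − 2^32 = -1143565587.

-1143565587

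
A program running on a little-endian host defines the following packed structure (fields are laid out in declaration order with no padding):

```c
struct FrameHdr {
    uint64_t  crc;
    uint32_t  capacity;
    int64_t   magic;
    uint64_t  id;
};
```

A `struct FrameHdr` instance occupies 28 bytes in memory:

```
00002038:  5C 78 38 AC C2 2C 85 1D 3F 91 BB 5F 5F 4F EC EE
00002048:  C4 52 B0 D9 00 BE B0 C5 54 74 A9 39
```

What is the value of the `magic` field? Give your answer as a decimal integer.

-2760615565802582177

`magic` follows `crc` (8 B), `capacity` (4 B), so it starts at offset 8 + 4 = 12 and occupies 8 bytes.
Bytes at offsets 12..19: 5F 4F EC EE C4 52 B0 D9.
Little-endian stores the least-significant byte at the lowest address.
Reassemble most-significant byte first: D9 B0 52 C4 EE EC 4F 5F → 0xD9B052C4EEEC4F5F.
Top bit is set, so as a signed 64-bit value this is 0xD9B052C4EEEC4F5F − 2^64 = -2760615565802582177.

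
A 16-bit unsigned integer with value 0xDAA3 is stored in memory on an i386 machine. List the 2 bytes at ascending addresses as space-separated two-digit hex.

A3 DA

Split into bytes (most-significant first): DA A3.
In little-endian order the low byte comes first in memory.
So at ascending addresses the bytes are A3 DA.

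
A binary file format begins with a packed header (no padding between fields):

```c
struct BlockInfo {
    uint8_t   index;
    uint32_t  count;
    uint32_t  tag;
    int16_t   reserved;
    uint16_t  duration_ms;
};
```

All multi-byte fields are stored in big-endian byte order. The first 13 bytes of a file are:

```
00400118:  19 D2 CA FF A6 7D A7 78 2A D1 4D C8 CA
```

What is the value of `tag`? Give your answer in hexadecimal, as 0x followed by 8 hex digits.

`tag` follows `index` (1 B), `count` (4 B), so it starts at offset 1 + 4 = 5 and occupies 4 bytes.
Bytes at offsets 5..8: 7D A7 78 2A.
In big-endian order the high byte comes first in memory.
The bytes are already most-significant first: 0x7DA7782A.

0x7DA7782A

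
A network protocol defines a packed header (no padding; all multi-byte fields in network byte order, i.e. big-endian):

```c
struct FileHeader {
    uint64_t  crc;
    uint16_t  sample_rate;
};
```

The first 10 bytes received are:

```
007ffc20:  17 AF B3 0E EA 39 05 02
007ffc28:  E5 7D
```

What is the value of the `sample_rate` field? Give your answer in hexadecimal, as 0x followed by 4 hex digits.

0xE57D

`sample_rate` follows `crc` (8 bytes), so it starts at byte offset 8 and occupies 2 bytes.
Bytes at offsets 8..9: E5 7D.
In big-endian order the high byte comes first in memory.
The bytes are already most-significant first: 0xE57D.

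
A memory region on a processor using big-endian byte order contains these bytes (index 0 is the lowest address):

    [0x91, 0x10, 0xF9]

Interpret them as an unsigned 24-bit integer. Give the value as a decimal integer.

9507065

Big-endian stores the most-significant byte at the lowest address.
The bytes are already most-significant first: 0x9110F9.
0x9110F9 = 9507065.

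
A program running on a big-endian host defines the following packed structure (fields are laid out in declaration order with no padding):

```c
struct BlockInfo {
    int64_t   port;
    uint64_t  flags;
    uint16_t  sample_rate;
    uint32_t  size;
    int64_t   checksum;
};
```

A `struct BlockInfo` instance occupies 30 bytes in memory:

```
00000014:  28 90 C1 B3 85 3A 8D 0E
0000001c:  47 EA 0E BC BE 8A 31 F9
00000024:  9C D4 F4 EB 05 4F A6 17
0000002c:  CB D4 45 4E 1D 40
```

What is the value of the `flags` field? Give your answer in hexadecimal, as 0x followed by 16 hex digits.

`flags` follows `port` (8 bytes), so it starts at byte offset 8 and occupies 8 bytes.
Bytes at offsets 8..15: 47 EA 0E BC BE 8A 31 F9.
Big-endian: lowest address holds the most-significant byte.
The bytes are already most-significant first: 0x47EA0EBCBE8A31F9.

0x47EA0EBCBE8A31F9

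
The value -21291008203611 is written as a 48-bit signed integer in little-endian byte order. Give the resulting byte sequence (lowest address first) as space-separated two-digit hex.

A5 E4 04 CD A2 EC

Two's complement of -21291008203611 in 48 bits: 21291008203611 = 0x135D32FB1B5B; invert → 0xECA2CD04E4A4; add 1 → 0xECA2CD04E4A5.
Split into bytes (most-significant first): EC A2 CD 04 E4 A5.
In little-endian order the low byte comes first in memory.
So at ascending addresses the bytes are A5 E4 04 CD A2 EC.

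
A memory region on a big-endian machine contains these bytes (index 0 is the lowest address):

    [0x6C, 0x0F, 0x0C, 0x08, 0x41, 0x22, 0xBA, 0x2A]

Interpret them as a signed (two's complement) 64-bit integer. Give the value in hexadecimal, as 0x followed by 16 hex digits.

0x6C0F0C084122BA2A

In big-endian order the high byte comes first in memory.
The bytes are already most-significant first: 0x6C0F0C084122BA2A.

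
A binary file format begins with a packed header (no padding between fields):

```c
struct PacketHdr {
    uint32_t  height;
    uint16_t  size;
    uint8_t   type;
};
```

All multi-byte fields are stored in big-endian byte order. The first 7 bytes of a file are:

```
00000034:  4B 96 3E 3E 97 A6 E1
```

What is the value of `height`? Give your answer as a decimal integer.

`height` is the first field, at byte offset 0, occupying 4 bytes.
Bytes at offsets 0..3: 4B 96 3E 3E.
Big-endian stores the most-significant byte at the lowest address.
The bytes are already most-significant first: 0x4B963E3E.
0x4B963E3E = 1268137534.

1268137534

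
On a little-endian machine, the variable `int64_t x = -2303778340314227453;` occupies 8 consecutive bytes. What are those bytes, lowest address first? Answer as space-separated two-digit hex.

03 DD 54 30 CE 55 07 E0

Two's complement of -2303778340314227453 in 64 bits: 2303778340314227453 = 0x1FF8AA31CFAB22FD; invert → 0xE00755CE3054DD02; add 1 → 0xE00755CE3054DD03.
Split into bytes (most-significant first): E0 07 55 CE 30 54 DD 03.
In little-endian order the low byte comes first in memory.
So at ascending addresses the bytes are 03 DD 54 30 CE 55 07 E0.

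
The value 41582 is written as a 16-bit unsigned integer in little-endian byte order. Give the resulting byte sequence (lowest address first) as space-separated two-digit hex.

6E A2

41582 in hexadecimal, padded to 16 bits, is 0xA26E.
Split into bytes (most-significant first): A2 6E.
Little-endian: lowest address holds the least-significant byte.
So at ascending addresses the bytes are 6E A2.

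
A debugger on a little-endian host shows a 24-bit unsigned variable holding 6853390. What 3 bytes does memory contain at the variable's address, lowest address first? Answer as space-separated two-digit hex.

0E 93 68

6853390 in hexadecimal, padded to 24 bits, is 0x68930E.
Split into bytes (most-significant first): 68 93 0E.
Little-endian stores the least-significant byte at the lowest address.
So at ascending addresses the bytes are 0E 93 68.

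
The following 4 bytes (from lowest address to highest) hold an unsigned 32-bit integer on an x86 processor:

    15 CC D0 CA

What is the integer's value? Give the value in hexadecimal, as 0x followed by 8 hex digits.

0xCAD0CC15

Little-endian stores the least-significant byte at the lowest address.
Reassemble most-significant byte first: CA D0 CC 15 → 0xCAD0CC15.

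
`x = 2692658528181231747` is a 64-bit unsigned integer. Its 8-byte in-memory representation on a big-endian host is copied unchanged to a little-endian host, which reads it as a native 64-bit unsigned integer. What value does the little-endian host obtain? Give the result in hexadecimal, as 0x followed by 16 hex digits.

2692658528181231747 in 64-bit hexadecimal is 0x255E3EAA41AB2083.
Stored big-endian, the bytes at ascending addresses are 25 5E 3E AA 41 AB 20 83.
Read back as little-endian, the first byte is least significant, giving 0x8320AB41AA3E5E25.

0x8320AB41AA3E5E25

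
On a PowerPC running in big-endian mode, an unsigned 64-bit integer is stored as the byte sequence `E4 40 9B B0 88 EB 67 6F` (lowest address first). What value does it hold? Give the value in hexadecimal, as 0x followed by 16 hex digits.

Big-endian: lowest address holds the most-significant byte.
The bytes are already most-significant first: 0xE4409BB088EB676F.

0xE4409BB088EB676F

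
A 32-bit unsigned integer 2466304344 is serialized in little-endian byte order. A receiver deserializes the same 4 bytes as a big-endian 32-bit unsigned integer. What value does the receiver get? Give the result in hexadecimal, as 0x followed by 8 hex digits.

2466304344 in 32-bit hexadecimal is 0x9300D158.
Stored little-endian, the bytes at ascending addresses are 58 D1 00 93.
Read back as big-endian, the last byte is least significant, giving 0x58D10093.

0x58D10093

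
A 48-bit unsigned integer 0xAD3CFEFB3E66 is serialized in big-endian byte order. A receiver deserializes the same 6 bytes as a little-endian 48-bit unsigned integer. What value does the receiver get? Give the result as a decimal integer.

Stored big-endian, the bytes at ascending addresses are AD 3C FE FB 3E 66.
Read back as little-endian, the first byte is least significant, giving 0x663EFBFE3CAD.
0x663EFBFE3CAD = 112420701748397.

112420701748397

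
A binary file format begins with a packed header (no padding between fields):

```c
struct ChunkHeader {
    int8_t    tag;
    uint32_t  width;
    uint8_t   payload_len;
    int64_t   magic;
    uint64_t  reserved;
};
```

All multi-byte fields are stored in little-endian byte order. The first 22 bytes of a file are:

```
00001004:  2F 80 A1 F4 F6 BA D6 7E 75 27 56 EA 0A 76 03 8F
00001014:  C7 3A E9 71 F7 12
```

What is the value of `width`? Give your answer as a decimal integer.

`width` follows `tag` (1 byte), so it starts at byte offset 1 and occupies 4 bytes.
Bytes at offsets 1..4: 80 A1 F4 F6.
In little-endian order the low byte comes first in memory.
Reassemble most-significant byte first: F6 F4 A1 80 → 0xF6F4A180.
0xF6F4A180 = 4143227264.

4143227264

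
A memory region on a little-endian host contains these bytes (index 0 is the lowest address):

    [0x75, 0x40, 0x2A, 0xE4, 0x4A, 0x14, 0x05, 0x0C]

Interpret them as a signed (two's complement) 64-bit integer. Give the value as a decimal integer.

866120815226798197

Little-endian: lowest address holds the least-significant byte.
Reassemble most-significant byte first: 0C 05 14 4A E4 2A 40 75 → 0x0C05144AE42A4075.
0x0C05144AE42A4075 = 866120815226798197.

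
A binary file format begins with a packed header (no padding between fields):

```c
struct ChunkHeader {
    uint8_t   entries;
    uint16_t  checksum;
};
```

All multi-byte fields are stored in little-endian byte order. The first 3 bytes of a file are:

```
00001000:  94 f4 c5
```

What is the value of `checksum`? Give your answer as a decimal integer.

`checksum` follows `entries` (1 byte), so it starts at byte offset 1 and occupies 2 bytes.
Bytes at offsets 1..2: F4 C5.
Little-endian: lowest address holds the least-significant byte.
Reassemble most-significant byte first: C5 F4 → 0xC5F4.
0xC5F4 = 50676.

50676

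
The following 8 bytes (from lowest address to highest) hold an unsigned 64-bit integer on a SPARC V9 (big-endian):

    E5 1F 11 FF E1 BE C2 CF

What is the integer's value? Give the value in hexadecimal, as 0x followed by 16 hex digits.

0xE51F11FFE1BEC2CF

Big-endian: lowest address holds the most-significant byte.
The bytes are already most-significant first: 0xE51F11FFE1BEC2CF.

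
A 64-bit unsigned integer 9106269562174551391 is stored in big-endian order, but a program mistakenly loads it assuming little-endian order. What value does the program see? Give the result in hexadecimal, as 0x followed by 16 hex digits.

9106269562174551391 in 64-bit hexadecimal is 0x7E5FF7EB725DB55F.
Stored big-endian, the bytes at ascending addresses are 7E 5F F7 EB 72 5D B5 5F.
Read back as little-endian, the first byte is least significant, giving 0x5FB55D72EBF75F7E.

0x5FB55D72EBF75F7E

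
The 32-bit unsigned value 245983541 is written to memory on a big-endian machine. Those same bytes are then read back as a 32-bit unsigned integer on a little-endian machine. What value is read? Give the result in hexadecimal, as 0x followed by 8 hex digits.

245983541 in 32-bit hexadecimal is 0x0EA96935.
Stored big-endian, the bytes at ascending addresses are 0E A9 69 35.
Read back as little-endian, the first byte is least significant, giving 0x3569A90E.

0x3569A90E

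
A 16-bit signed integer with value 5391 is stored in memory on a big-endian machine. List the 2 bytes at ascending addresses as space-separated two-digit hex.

5391 in hexadecimal, padded to 16 bits, is 0x150F.
Split into bytes (most-significant first): 15 0F.
Big-endian stores the most-significant byte at the lowest address.
So the memory order matches the most-significant-first order: 15 0F.

15 0F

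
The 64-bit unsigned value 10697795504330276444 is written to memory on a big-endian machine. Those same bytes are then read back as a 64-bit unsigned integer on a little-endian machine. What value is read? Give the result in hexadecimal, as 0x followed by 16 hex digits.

10697795504330276444 in 64-bit hexadecimal is 0x94763454F3607E5C.
Stored big-endian, the bytes at ascending addresses are 94 76 34 54 F3 60 7E 5C.
Read back as little-endian, the first byte is least significant, giving 0x5C7E60F354347694.

0x5C7E60F354347694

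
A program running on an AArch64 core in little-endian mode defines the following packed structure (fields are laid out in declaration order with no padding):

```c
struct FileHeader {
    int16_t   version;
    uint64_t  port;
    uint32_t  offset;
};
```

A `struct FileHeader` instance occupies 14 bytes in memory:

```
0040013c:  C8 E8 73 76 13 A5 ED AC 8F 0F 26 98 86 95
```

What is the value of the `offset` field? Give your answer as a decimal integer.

`offset` follows `version` (2 B), `port` (8 B), so it starts at offset 2 + 8 = 10 and occupies 4 bytes.
Bytes at offsets 10..13: 26 98 86 95.
Little-endian stores the least-significant byte at the lowest address.
Reassemble most-significant byte first: 95 86 98 26 → 0x95869826.
0x95869826 = 2508625958.

2508625958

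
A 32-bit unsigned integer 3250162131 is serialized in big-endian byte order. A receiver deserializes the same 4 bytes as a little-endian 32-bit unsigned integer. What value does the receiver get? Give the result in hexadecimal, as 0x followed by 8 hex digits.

3250162131 in 32-bit hexadecimal is 0xC1B989D3.
Stored big-endian, the bytes at ascending addresses are C1 B9 89 D3.
Read back as little-endian, the first byte is least significant, giving 0xD389B9C1.

0xD389B9C1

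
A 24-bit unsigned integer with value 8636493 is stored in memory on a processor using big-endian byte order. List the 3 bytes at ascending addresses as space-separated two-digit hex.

83 C8 4D

8636493 in hexadecimal, padded to 24 bits, is 0x83C84D.
Split into bytes (most-significant first): 83 C8 4D.
Big-endian stores the most-significant byte at the lowest address.
So the memory order matches the most-significant-first order: 83 C8 4D.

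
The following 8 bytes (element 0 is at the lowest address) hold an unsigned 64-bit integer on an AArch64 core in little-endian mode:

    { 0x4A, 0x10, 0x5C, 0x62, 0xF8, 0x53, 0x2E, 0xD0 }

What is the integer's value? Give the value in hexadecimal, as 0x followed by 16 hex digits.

In little-endian order the low byte comes first in memory.
Reassemble most-significant byte first: D0 2E 53 F8 62 5C 10 4A → 0xD02E53F8625C104A.

0xD02E53F8625C104A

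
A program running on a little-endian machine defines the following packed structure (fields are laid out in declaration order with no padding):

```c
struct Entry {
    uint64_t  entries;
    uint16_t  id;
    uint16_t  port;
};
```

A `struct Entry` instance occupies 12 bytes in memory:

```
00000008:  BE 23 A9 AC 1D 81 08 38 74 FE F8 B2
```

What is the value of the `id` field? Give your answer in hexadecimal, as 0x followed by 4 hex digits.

`id` follows `entries` (8 bytes), so it starts at byte offset 8 and occupies 2 bytes.
Bytes at offsets 8..9: 74 FE.
Little-endian stores the least-significant byte at the lowest address.
Reassemble most-significant byte first: FE 74 → 0xFE74.

0xFE74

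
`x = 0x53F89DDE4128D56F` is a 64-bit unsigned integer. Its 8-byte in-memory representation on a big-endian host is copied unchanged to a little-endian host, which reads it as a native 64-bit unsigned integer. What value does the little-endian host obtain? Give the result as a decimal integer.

8058391371622250579

Stored big-endian, the bytes at ascending addresses are 53 F8 9D DE 41 28 D5 6F.
Read back as little-endian, the first byte is least significant, giving 0x6FD52841DE9DF853.
0x6FD52841DE9DF853 = 8058391371622250579.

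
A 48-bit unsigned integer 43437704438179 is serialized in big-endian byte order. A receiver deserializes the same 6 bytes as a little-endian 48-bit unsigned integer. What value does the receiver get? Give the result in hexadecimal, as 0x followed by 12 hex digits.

43437704438179 in 48-bit hexadecimal is 0x2781A0F161A3.
Stored big-endian, the bytes at ascending addresses are 27 81 A0 F1 61 A3.
Read back as little-endian, the first byte is least significant, giving 0xA361F1A08127.

0xA361F1A08127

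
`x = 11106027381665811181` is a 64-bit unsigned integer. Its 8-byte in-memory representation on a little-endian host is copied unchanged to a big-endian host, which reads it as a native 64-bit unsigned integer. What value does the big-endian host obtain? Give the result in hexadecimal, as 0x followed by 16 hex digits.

0xEDCAF3B50F89209A

11106027381665811181 in 64-bit hexadecimal is 0x9A20890FB5F3CAED.
Stored little-endian, the bytes at ascending addresses are ED CA F3 B5 0F 89 20 9A.
Read back as big-endian, the last byte is least significant, giving 0xEDCAF3B50F89209A.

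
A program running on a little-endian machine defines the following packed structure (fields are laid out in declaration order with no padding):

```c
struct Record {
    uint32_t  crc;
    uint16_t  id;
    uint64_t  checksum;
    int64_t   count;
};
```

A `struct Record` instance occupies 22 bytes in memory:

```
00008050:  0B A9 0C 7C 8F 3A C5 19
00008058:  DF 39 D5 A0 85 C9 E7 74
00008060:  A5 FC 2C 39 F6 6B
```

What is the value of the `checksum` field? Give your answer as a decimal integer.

`checksum` follows `crc` (4 B), `id` (2 B), so it starts at offset 4 + 2 = 6 and occupies 8 bytes.
Bytes at offsets 6..13: C5 19 DF 39 D5 A0 85 C9.
Little-endian: lowest address holds the least-significant byte.
Reassemble most-significant byte first: C9 85 A0 D5 39 DF 19 C5 → 0xC985A0D539DF19C5.
0xC985A0D539DF19C5 = 14521189411185433029.

14521189411185433029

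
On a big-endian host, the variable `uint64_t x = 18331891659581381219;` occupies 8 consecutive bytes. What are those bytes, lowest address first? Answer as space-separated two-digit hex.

18331891659581381219 in hexadecimal, padded to 64 bits, is 0xFE67F6567E4B5A63.
Split into bytes (most-significant first): FE 67 F6 56 7E 4B 5A 63.
Big-endian stores the most-significant byte at the lowest address.
So the memory order matches the most-significant-first order: FE 67 F6 56 7E 4B 5A 63.

FE 67 F6 56 7E 4B 5A 63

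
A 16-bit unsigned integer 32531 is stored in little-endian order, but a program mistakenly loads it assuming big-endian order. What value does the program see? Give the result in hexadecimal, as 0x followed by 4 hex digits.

0x137F

32531 in 16-bit hexadecimal is 0x7F13.
Stored little-endian, the bytes at ascending addresses are 13 7F.
Read back as big-endian, the last byte is least significant, giving 0x137F.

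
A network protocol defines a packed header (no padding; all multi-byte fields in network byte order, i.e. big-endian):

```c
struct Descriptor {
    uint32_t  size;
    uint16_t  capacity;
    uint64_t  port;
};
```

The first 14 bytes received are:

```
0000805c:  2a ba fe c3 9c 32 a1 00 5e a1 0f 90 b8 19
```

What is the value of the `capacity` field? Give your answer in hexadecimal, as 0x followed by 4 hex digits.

`capacity` follows `size` (4 bytes), so it starts at byte offset 4 and occupies 2 bytes.
Bytes at offsets 4..5: 9C 32.
In big-endian order the high byte comes first in memory.
The bytes are already most-significant first: 0x9C32.

0x9C32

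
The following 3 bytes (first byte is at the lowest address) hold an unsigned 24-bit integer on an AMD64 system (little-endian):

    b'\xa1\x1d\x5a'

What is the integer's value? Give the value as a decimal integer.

5905825

In little-endian order the low byte comes first in memory.
Reassemble most-significant byte first: 5A 1D A1 → 0x5A1DA1.
0x5A1DA1 = 5905825.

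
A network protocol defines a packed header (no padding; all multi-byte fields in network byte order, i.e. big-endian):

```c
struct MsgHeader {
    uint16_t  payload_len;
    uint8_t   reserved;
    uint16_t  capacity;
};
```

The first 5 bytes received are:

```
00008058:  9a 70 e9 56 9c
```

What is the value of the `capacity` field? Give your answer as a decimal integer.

22172

`capacity` follows `payload_len` (2 B), `reserved` (1 B), so it starts at offset 2 + 1 = 3 and occupies 2 bytes.
Bytes at offsets 3..4: 56 9C.
In big-endian order the high byte comes first in memory.
The bytes are already most-significant first: 0x569C.
0x569C = 22172.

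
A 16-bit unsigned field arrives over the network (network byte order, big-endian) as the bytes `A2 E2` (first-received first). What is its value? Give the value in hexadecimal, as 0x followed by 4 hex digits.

0xA2E2

Big-endian stores the most-significant byte at the lowest address.
The bytes are already most-significant first: 0xA2E2.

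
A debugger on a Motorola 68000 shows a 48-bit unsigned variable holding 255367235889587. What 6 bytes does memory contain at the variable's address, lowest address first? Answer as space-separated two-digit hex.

E8 41 51 61 E9 B3

255367235889587 in hexadecimal, padded to 48 bits, is 0xE8415161E9B3.
Split into bytes (most-significant first): E8 41 51 61 E9 B3.
Big-endian stores the most-significant byte at the lowest address.
So the memory order matches the most-significant-first order: E8 41 51 61 E9 B3.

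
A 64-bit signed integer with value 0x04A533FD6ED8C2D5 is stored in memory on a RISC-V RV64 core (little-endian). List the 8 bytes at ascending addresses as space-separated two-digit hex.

D5 C2 D8 6E FD 33 A5 04

Split into bytes (most-significant first): 04 A5 33 FD 6E D8 C2 D5.
In little-endian order the low byte comes first in memory.
So at ascending addresses the bytes are D5 C2 D8 6E FD 33 A5 04.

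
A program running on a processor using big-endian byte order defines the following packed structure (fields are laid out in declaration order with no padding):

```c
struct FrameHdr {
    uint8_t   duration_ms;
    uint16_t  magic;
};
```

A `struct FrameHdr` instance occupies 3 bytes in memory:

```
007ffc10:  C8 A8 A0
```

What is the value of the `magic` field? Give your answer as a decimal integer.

43168

`magic` follows `duration_ms` (1 byte), so it starts at byte offset 1 and occupies 2 bytes.
Bytes at offsets 1..2: A8 A0.
Big-endian stores the most-significant byte at the lowest address.
The bytes are already most-significant first: 0xA8A0.
0xA8A0 = 43168.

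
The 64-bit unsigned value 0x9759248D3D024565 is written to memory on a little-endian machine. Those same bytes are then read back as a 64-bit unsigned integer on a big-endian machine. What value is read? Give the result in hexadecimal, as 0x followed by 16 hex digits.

0x6545023D8D245997

Stored little-endian, the bytes at ascending addresses are 65 45 02 3D 8D 24 59 97.
Read back as big-endian, the last byte is least significant, giving 0x6545023D8D245997.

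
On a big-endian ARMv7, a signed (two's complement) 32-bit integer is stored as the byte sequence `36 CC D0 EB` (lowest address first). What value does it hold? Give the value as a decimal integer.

919392491

Big-endian: lowest address holds the most-significant byte.
The bytes are already most-significant first: 0x36CCD0EB.
0x36CCD0EB = 919392491.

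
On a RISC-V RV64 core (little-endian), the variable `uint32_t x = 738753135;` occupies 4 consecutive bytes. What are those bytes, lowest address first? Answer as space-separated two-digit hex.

6F 7A 08 2C

738753135 in hexadecimal, padded to 32 bits, is 0x2C087A6F.
Split into bytes (most-significant first): 2C 08 7A 6F.
In little-endian order the low byte comes first in memory.
So at ascending addresses the bytes are 6F 7A 08 2C.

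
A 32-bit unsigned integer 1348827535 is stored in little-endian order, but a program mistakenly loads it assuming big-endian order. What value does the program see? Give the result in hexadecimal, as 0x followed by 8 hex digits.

0x8F796550

1348827535 in 32-bit hexadecimal is 0x5065798F.
Stored little-endian, the bytes at ascending addresses are 8F 79 65 50.
Read back as big-endian, the last byte is least significant, giving 0x8F796550.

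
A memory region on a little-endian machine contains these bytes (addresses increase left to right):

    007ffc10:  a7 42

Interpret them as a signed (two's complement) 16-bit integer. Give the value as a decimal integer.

Little-endian stores the least-significant byte at the lowest address.
Reassemble most-significant byte first: 42 A7 → 0x42A7.
0x42A7 = 17063.

17063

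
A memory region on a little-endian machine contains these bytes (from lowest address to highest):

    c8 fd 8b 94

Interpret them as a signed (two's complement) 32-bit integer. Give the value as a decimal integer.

-1802764856

Little-endian stores the least-significant byte at the lowest address.
Reassemble most-significant byte first: 94 8B FD C8 → 0x948BFDC8.
Top bit is set, so as a signed 32-bit value this is 0x948BFDC8 − 2^32 = -1802764856.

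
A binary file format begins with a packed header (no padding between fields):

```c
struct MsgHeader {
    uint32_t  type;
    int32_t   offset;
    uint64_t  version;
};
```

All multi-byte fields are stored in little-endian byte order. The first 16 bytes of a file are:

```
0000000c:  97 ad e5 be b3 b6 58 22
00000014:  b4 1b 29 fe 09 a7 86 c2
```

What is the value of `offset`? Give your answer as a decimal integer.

`offset` follows `type` (4 bytes), so it starts at byte offset 4 and occupies 4 bytes.
Bytes at offsets 4..7: B3 B6 58 22.
In little-endian order the low byte comes first in memory.
Reassemble most-significant byte first: 22 58 B6 B3 → 0x2258B6B3.
0x2258B6B3 = 576239283.

576239283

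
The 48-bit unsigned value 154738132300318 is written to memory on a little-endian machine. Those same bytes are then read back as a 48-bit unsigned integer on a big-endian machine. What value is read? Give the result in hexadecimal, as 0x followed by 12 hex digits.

0x1EB268C7BB8C

154738132300318 in 48-bit hexadecimal is 0x8CBBC768B21E.
Stored little-endian, the bytes at ascending addresses are 1E B2 68 C7 BB 8C.
Read back as big-endian, the last byte is least significant, giving 0x1EB268C7BB8C.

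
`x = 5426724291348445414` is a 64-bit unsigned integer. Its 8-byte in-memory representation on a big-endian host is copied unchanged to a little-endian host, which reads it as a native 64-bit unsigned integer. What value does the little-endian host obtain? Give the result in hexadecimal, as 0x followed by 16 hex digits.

5426724291348445414 in 64-bit hexadecimal is 0x4B4F98FDAFCEB8E6.
Stored big-endian, the bytes at ascending addresses are 4B 4F 98 FD AF CE B8 E6.
Read back as little-endian, the first byte is least significant, giving 0xE6B8CEAFFD984F4B.

0xE6B8CEAFFD984F4B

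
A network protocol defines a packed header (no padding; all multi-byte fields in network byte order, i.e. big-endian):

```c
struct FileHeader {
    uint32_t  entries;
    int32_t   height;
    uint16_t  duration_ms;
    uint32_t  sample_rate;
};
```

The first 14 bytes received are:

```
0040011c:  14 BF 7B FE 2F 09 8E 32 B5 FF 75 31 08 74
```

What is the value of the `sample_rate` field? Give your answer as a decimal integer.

1966147700

`sample_rate` follows `entries` (4 B), `height` (4 B), `duration_ms` (2 B), so it starts at offset 4 + 4 + 2 = 10 and occupies 4 bytes.
Bytes at offsets 10..13: 75 31 08 74.
Big-endian: lowest address holds the most-significant byte.
The bytes are already most-significant first: 0x75310874.
0x75310874 = 1966147700.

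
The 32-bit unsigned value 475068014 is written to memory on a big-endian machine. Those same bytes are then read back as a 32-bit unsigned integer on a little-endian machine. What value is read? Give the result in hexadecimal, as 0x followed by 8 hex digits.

475068014 in 32-bit hexadecimal is 0x1C50F66E.
Stored big-endian, the bytes at ascending addresses are 1C 50 F6 6E.
Read back as little-endian, the first byte is least significant, giving 0x6EF6501C.

0x6EF6501C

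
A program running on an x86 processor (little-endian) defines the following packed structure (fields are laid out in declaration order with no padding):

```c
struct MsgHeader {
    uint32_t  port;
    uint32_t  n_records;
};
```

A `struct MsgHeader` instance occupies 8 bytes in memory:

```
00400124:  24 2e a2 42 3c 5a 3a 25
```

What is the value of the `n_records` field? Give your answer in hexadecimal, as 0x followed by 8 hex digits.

0x253A5A3C

`n_records` follows `port` (4 bytes), so it starts at byte offset 4 and occupies 4 bytes.
Bytes at offsets 4..7: 3C 5A 3A 25.
Little-endian: lowest address holds the least-significant byte.
Reassemble most-significant byte first: 25 3A 5A 3C → 0x253A5A3C.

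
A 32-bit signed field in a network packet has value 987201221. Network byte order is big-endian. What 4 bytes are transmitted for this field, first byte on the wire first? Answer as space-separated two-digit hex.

987201221 in hexadecimal, padded to 32 bits, is 0x3AD77EC5.
Split into bytes (most-significant first): 3A D7 7E C5.
In big-endian order the high byte comes first in memory.
So the memory order matches the most-significant-first order: 3A D7 7E C5.

3A D7 7E C5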